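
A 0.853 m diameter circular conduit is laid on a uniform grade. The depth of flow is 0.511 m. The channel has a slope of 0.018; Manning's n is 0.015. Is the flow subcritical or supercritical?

supercritical

For a circular section of diameter D = 0.853 m at depth y = 0.511 m, the central angle is θ = 2 arccos(1 − 2y/D) = 3.54 rad. Then A = (D²/8)(θ − sin θ) = 0.3573 m² and P = Dθ/2 = 1.51 m.
Hydraulic radius R = A/P = 0.3573/1.51 = 0.2366 m.
V = (1/n) R^(2/3) √S = (1/0.015) × 0.2366^(2/3) × √0.018 = 3.422 m/s. Hydraulic depth D_h = A/T = 0.3573/0.8361 = 0.4274 m.
Froude number Fr = V/√(g·D_h) = 3.422/√(9.81×0.4274) = 1.67, which is greater than 1, so the flow is supercritical.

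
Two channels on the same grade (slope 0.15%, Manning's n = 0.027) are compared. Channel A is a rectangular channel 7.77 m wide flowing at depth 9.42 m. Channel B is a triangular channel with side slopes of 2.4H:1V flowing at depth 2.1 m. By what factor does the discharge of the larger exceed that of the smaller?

Channel A: Flow area A = b·y = 7.77 × 9.42 = 73.19 m². Wetted perimeter P = b + 2y = 7.77 + 2×9.42 = 26.61 m. Hydraulic radius R = A/P = 73.19/26.61 = 2.751 m. Q_A = (1/0.027)·73.19·2.751^(2/3)·√0.0015 = 206.1 m³/s.
Channel B: For a triangular section with side slope z = 2.4: A = zy² = 2.4×2.1² = 10.58 m²; P = 2y√(1+z²) = 2×2.1×2.6 = 10.92 m. Hydraulic radius R = A/P = 10.58/10.92 = 0.9692 m. Q_B = (1/0.027)·10.58·0.9692^(2/3)·√0.0015 = 14.87 m³/s.
The larger discharge is 206.1 m³/s and the smaller is 14.87 m³/s; the ratio is 13.9.

13.9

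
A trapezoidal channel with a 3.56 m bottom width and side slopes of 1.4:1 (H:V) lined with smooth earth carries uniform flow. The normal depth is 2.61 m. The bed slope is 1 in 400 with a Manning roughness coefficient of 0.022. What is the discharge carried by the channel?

Q = 56.1 m³/s

With bottom width b = 3.56 m and side slope z = 1.4: A = (b + zy)y = (3.56 + 1.4×2.61)×2.61 = 18.83 m²; P = b + 2y√(1+z²) = 3.56 + 2×2.61×1.72 = 12.54 m.
Hydraulic radius R = A/P = 18.83/12.54 = 1.501 m.
Manning's equation: Q = (1/n) A R^(2/3) S^(1/2) = (1/0.022) × 18.83 × 1.501^(2/3) × 0.0025^(1/2) = 56.1 m³/s.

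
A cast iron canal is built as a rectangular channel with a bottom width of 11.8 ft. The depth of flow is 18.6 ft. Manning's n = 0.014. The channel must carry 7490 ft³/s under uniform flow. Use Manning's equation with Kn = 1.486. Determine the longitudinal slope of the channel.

S = 0.014

Flow area A = b·y = 11.8 × 18.6 = 219.5 ft². Wetted perimeter P = b + 2y = 11.8 + 2×18.6 = 49 ft.
Hydraulic radius R = A/P = 219.5/49 = 4.479 ft.
From Manning's equation, S = [nQ / (1.486 A R^(2/3))]² = [0.014 × 7490 / (1.486 × 219.5 × 4.479^(2/3))]² = 0.014.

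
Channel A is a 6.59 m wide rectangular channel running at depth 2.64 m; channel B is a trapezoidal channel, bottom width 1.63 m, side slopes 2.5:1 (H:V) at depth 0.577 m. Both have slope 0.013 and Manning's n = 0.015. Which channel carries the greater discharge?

Channel A: Flow area A = b·y = 6.59 × 2.64 = 17.4 m². Wetted perimeter P = b + 2y = 6.59 + 2×2.64 = 11.87 m. Hydraulic radius R = A/P = 17.4/11.87 = 1.466 m. Q_A = (1/0.015)·17.4·1.466^(2/3)·√0.013 = 170.6 m³/s.
Channel B: With bottom width b = 1.63 m and side slope z = 2.5: A = (b + zy)y = (1.63 + 2.5×0.577)×0.577 = 1.773 m²; P = b + 2y√(1+z²) = 1.63 + 2×0.577×2.693 = 4.737 m. Hydraulic radius R = A/P = 1.773/4.737 = 0.3742 m. Q_B = (1/0.015)·1.773·0.3742^(2/3)·√0.013 = 6.998 m³/s.
Q_A = 170.6 m³/s vs Q_B = 6.998 m³/s, so channel A carries more.

channel A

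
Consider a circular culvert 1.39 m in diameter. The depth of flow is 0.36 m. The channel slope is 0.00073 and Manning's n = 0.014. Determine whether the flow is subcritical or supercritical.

subcritical

For a circular section of diameter D = 1.39 m at depth y = 0.36 m, the central angle is θ = 2 arccos(1 − 2y/D) = 2.136 rad. Then A = (D²/8)(θ − sin θ) = 0.3118 m² and P = Dθ/2 = 1.484 m.
Hydraulic radius R = A/P = 0.3118/1.484 = 0.2101 m.
V = (1/n) R^(2/3) √S = (1/0.014) × 0.2101^(2/3) × √0.00073 = 0.682 m/s. Hydraulic depth D_h = A/T = 0.3118/1.218 = 0.256 m.
Froude number Fr = V/√(g·D_h) = 0.682/√(9.81×0.256) = 0.43, which is less than 1, so the flow is subcritical.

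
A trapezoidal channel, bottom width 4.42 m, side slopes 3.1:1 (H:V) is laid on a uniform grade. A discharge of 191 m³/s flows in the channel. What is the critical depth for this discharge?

At critical depth, Q² T / (g A³) = 1, i.e. A³/T = Q²/g = 191²/9.81 = 3719.
At y = 3.67 m: A³/T = 7171 — too large.
At y = 2.42 m: A³/T = 1236 — too small.
At y = 3.15 m: A³/T = 3725 — ≈ 3719.

y_c = 3.15 m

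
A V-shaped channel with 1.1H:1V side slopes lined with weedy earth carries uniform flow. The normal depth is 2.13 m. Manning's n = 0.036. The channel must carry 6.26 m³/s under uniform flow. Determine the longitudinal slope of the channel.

For a triangular section with side slope z = 1.1: A = zy² = 1.1×2.13² = 4.991 m²; P = 2y√(1+z²) = 2×2.13×1.487 = 6.333 m.
Hydraulic radius R = A/P = 4.991/6.333 = 0.788 m.
From Manning's equation, S = [nQ / (1 A R^(2/3))]² = [0.036 × 6.26 / (1 × 4.991 × 0.788^(2/3))]² = 0.0028.

S = 0.0028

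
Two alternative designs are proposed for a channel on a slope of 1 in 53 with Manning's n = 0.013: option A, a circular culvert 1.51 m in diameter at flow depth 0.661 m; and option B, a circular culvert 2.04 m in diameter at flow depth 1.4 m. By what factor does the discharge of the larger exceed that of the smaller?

4.59

Channel A: For a circular section of diameter D = 1.51 m at depth y = 0.661 m, the central angle is θ = 2 arccos(1 − 2y/D) = 2.892 rad. Then A = (D²/8)(θ − sin θ) = 0.7538 m² and P = Dθ/2 = 2.183 m. Hydraulic radius R = A/P = 0.7538/2.183 = 0.3452 m. Q_A = (1/0.013)·0.7538·0.3452^(2/3)·√0.01887 = 3.92 m³/s.
Channel B: For a circular section of diameter D = 2.04 m at depth y = 1.4 m, the central angle is θ = 2 arccos(1 − 2y/D) = 3.905 rad. Then A = (D²/8)(θ − sin θ) = 2.391 m² and P = Dθ/2 = 3.983 m. Hydraulic radius R = A/P = 2.391/3.983 = 0.6003 m. Q_B = (1/0.013)·2.391·0.6003^(2/3)·√0.01887 = 17.98 m³/s.
The larger discharge is 17.98 m³/s and the smaller is 3.92 m³/s; the ratio is 4.59.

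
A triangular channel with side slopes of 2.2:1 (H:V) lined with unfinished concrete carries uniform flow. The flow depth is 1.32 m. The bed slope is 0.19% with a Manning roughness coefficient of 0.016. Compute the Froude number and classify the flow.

For a triangular section with side slope z = 2.2: A = zy² = 2.2×1.32² = 3.833 m²; P = 2y√(1+z²) = 2×1.32×2.417 = 6.38 m.
Hydraulic radius R = A/P = 3.833/6.38 = 0.6008 m.
V = (1/n) R^(2/3) √S = (1/0.016) × 0.6008^(2/3) × √0.0019 = 1.94 m/s. Hydraulic depth D_h = A/T = 3.833/5.808 = 0.66 m.
Froude number Fr = V/√(g·D_h) = 1.94/√(9.81×0.66) = 0.762, which is less than 1, so the flow is subcritical.

subcritical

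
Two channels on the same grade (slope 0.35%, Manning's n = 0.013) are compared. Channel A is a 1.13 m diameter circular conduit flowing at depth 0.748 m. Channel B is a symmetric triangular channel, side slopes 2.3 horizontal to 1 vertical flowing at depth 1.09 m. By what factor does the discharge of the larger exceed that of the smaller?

5.14

Channel A: For a circular section of diameter D = 1.13 m at depth y = 0.748 m, the central angle is θ = 2 arccos(1 − 2y/D) = 3.801 rad. Then A = (D²/8)(θ − sin θ) = 0.7046 m² and P = Dθ/2 = 2.148 m. Hydraulic radius R = A/P = 0.7046/2.148 = 0.328 m. Q_A = (1/0.013)·0.7046·0.328^(2/3)·√0.0035 = 1.525 m³/s.
Channel B: For a triangular section with side slope z = 2.3: A = zy² = 2.3×1.09² = 2.733 m²; P = 2y√(1+z²) = 2×1.09×2.508 = 5.467 m. Hydraulic radius R = A/P = 2.733/5.467 = 0.4998 m. Q_B = (1/0.013)·2.733·0.4998^(2/3)·√0.0035 = 7.832 m³/s.
The larger discharge is 7.832 m³/s and the smaller is 1.525 m³/s; the ratio is 5.14.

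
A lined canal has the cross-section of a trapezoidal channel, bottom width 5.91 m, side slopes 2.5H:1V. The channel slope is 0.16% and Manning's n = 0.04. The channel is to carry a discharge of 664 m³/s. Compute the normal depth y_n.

Manning's equation rearranged: A R^(2/3) = nQ / (1·√S) = 0.04 × 664 / (√0.0016) = 664.
Trying y = 7.16 m: A R^(2/3) = 417.6 — low.
Trying y = 11.1 m: A R^(2/3) = 1191 — high.
Trying y = 8.71 m: A R^(2/3) = 663.6 — close enough.

y_n = 8.71 m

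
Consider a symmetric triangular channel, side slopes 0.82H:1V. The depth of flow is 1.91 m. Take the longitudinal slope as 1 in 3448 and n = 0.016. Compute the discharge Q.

Q = 2.28 m³/s

For a triangular section with side slope z = 0.82: A = zy² = 0.82×1.91² = 2.991 m²; P = 2y√(1+z²) = 2×1.91×1.293 = 4.94 m.
Hydraulic radius R = A/P = 2.991/4.94 = 0.6055 m.
Manning's equation: Q = (1/n) A R^(2/3) S^(1/2) = (1/0.016) × 2.991 × 0.6055^(2/3) × 0.00029^(1/2) = 2.28 m³/s.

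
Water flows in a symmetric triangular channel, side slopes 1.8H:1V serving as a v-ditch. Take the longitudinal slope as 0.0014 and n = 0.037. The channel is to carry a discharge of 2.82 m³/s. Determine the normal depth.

Manning's equation rearranged: A R^(2/3) = nQ / (1·√S) = 0.037 × 2.82 / (√0.0014) = 2.789.
At y = 1.19 m: A R^(2/3) = 1.649 — low.
At y = 1.69 m: A R^(2/3) = 4.201 — high.
At y = 1.45 m: A R^(2/3) = 2.792 — close enough.

y_n = 1.45 m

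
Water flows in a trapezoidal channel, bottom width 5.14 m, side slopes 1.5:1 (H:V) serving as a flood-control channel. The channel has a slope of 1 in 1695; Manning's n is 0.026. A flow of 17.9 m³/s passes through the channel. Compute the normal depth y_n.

Manning's equation rearranged: A R^(2/3) = nQ / (1·√S) = 0.026 × 17.9 / (√0.00059) = 19.16.
Try y = 1.43 m: A R^(2/3) = 10.5 — too small.
Try y = 1.98 m: A R^(2/3) = 19.2 — close enough.

y_n = 1.98 m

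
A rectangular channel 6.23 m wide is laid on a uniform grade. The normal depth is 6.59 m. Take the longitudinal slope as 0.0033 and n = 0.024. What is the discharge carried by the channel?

Flow area A = b·y = 6.23 × 6.59 = 41.06 m². Wetted perimeter P = b + 2y = 6.23 + 2×6.59 = 19.41 m.
Hydraulic radius R = A/P = 41.06/19.41 = 2.115 m.
Manning's equation: Q = (1/n) A R^(2/3) S^(1/2) = (1/0.024) × 41.06 × 2.115^(2/3) × 0.0033^(1/2) = 162 m³/s.

Q = 162 m³/s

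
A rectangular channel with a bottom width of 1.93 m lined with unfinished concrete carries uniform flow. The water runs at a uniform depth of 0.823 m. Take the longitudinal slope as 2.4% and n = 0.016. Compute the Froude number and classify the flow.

supercritical

Flow area A = b·y = 1.93 × 0.823 = 1.588 m². Wetted perimeter P = b + 2y = 1.93 + 2×0.823 = 3.576 m.
Hydraulic radius R = A/P = 1.588/3.576 = 0.4442 m.
V = (1/n) R^(2/3) √S = (1/0.016) × 0.4442^(2/3) × √0.024 = 5.637 m/s. Hydraulic depth D_h = A/T = 1.588/1.93 = 0.823 m.
Froude number Fr = V/√(g·D_h) = 5.637/√(9.81×0.823) = 1.98, which is greater than 1, so the flow is supercritical.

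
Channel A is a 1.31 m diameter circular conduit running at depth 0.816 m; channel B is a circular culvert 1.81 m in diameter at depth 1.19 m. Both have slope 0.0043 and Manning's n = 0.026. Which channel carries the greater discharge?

Channel A: For a circular section of diameter D = 1.31 m at depth y = 0.816 m, the central angle is θ = 2 arccos(1 − 2y/D) = 3.638 rad. Then A = (D²/8)(θ − sin θ) = 0.8827 m² and P = Dθ/2 = 2.383 m. Hydraulic radius R = A/P = 0.8827/2.383 = 0.3704 m. Q_A = (1/0.026)·0.8827·0.3704^(2/3)·√0.0043 = 1.148 m³/s.
Channel B: For a circular section of diameter D = 1.81 m at depth y = 1.19 m, the central angle is θ = 2 arccos(1 − 2y/D) = 3.782 rad. Then A = (D²/8)(θ − sin θ) = 1.794 m² and P = Dθ/2 = 3.423 m. Hydraulic radius R = A/P = 1.794/3.423 = 0.524 m. Q_B = (1/0.026)·1.794·0.524^(2/3)·√0.0043 = 2.94 m³/s.
Q_A = 1.148 m³/s vs Q_B = 2.94 m³/s, so channel B carries more.

channel B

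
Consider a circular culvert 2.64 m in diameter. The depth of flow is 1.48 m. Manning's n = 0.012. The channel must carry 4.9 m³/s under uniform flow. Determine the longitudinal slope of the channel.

S = 0.00055

For a circular section of diameter D = 2.64 m at depth y = 1.48 m, the central angle is θ = 2 arccos(1 − 2y/D) = 3.385 rad. Then A = (D²/8)(θ − sin θ) = 3.158 m² and P = Dθ/2 = 4.468 m.
Hydraulic radius R = A/P = 3.158/4.468 = 0.7069 m.
From Manning's equation, S = [nQ / (1 A R^(2/3))]² = [0.012 × 4.9 / (1 × 3.158 × 0.7069^(2/3))]² = 0.00055.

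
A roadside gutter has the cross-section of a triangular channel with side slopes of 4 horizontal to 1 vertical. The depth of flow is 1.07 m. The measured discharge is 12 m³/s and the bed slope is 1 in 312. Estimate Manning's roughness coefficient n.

n = 0.014

For a triangular section with side slope z = 4: A = zy² = 4×1.07² = 4.58 m²; P = 2y√(1+z²) = 2×1.07×4.123 = 8.823 m.
Hydraulic radius R = A/P = 4.58/8.823 = 0.519 m.
Rearranging Manning's equation: n = (1/Q) A R^(2/3) S^(1/2) = (1/12) × 4.58 × 0.519^(2/3) × √0.003205 = 0.014.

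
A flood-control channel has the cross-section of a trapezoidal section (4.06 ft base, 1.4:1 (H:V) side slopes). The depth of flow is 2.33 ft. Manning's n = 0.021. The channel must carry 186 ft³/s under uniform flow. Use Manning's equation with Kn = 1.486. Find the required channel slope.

S = 0.015

With bottom width b = 4.06 ft and side slope z = 1.4: A = (b + zy)y = (4.06 + 1.4×2.33)×2.33 = 17.06 ft²; P = b + 2y√(1+z²) = 4.06 + 2×2.33×1.72 = 12.08 ft.
Hydraulic radius R = A/P = 17.06/12.08 = 1.413 ft.
From Manning's equation, S = [nQ / (1.486 A R^(2/3))]² = [0.021 × 186 / (1.486 × 17.06 × 1.413^(2/3))]² = 0.015.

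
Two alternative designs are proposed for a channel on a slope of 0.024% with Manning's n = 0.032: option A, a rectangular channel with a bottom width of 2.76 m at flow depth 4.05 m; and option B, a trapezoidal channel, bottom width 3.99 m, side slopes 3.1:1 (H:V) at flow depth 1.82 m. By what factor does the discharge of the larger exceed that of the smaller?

Channel A: Flow area A = b·y = 2.76 × 4.05 = 11.18 m². Wetted perimeter P = b + 2y = 2.76 + 2×4.05 = 10.86 m. Hydraulic radius R = A/P = 11.18/10.86 = 1.029 m. Q_A = (1/0.032)·11.18·1.029^(2/3)·√0.00024 = 5.517 m³/s.
Channel B: With bottom width b = 3.99 m and side slope z = 3.1: A = (b + zy)y = (3.99 + 3.1×1.82)×1.82 = 17.53 m²; P = b + 2y√(1+z²) = 3.99 + 2×1.82×3.257 = 15.85 m. Hydraulic radius R = A/P = 17.53/15.85 = 1.106 m. Q_B = (1/0.032)·17.53·1.106^(2/3)·√0.00024 = 9.078 m³/s.
The larger discharge is 9.078 m³/s and the smaller is 5.517 m³/s; the ratio is 1.65.

1.65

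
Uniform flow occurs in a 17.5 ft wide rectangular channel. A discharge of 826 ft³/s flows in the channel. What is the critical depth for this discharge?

y_c = 4.11 ft

For a rectangular channel, critical depth y_c = (q²/g)^(1/3) where q = Q/b = 826/17.5 = 47.2 ft²/s.
So y_c = (47.2²/32.2)^(1/3) = 4.11 ft.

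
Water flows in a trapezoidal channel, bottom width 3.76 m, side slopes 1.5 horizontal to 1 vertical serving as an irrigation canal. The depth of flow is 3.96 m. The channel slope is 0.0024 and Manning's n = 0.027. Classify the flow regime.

With bottom width b = 3.76 m and side slope z = 1.5: A = (b + zy)y = (3.76 + 1.5×3.96)×3.96 = 38.41 m²; P = b + 2y√(1+z²) = 3.76 + 2×3.96×1.803 = 18.04 m.
Hydraulic radius R = A/P = 38.41/18.04 = 2.13 m.
V = (1/n) R^(2/3) √S = (1/0.027) × 2.13^(2/3) × √0.0024 = 3.003 m/s. Hydraulic depth D_h = A/T = 38.41/15.64 = 2.456 m.
Froude number Fr = V/√(g·D_h) = 3.003/√(9.81×2.456) = 0.612, which is less than 1, so the flow is subcritical.

subcritical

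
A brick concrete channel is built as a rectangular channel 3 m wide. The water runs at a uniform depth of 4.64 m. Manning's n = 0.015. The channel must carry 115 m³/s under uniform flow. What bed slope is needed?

Flow area A = b·y = 3 × 4.64 = 13.92 m². Wetted perimeter P = b + 2y = 3 + 2×4.64 = 12.28 m.
Hydraulic radius R = A/P = 13.92/12.28 = 1.134 m.
From Manning's equation, S = [nQ / (1 A R^(2/3))]² = [0.015 × 115 / (1 × 13.92 × 1.134^(2/3))]² = 0.013.

S = 0.013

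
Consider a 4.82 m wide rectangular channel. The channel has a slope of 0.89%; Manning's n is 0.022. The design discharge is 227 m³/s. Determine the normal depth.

Manning's equation rearranged: A R^(2/3) = nQ / (1·√S) = 0.022 × 227 / (√0.0089) = 52.94.
At y = 9.24 m: A R^(2/3) = 68.6 — high.
At y = 6.3 m: A R^(2/3) = 43.98 — low.
At y = 7.38 m: A R^(2/3) = 52.96 — ≈ 52.94.

y_n = 7.38 m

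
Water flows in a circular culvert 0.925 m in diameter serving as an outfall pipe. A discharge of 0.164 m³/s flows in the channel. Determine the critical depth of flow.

y_c = 0.229 m

At critical depth, Q² T / (g A³) = 1, i.e. A³/T = Q²/g = 0.164²/9.81 = 0.002742.
At y = 0.178 m: A³/T = 0.001018 — short.
At y = 0.273 m: A³/T = 0.005397 — over.
At y = 0.229 m: A³/T = 0.002725 — ≈ 0.002742.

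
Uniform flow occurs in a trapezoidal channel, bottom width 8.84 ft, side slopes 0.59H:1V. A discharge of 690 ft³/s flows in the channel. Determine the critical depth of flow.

y_c = 5.09 ft

At critical depth, Q² T / (g A³) = 1, i.e. A³/T = Q²/g = 690²/32.2 = 14790.
Try y = 6.17 ft: A³/T = 28320 — high.
Try y = 3.98 ft: A³/T = 6523 — low.
Try y = 5.09 ft: A³/T = 14750 — ≈ 14790.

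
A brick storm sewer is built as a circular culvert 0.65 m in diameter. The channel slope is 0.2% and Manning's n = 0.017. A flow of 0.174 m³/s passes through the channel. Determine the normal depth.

Manning's equation rearranged: A R^(2/3) = nQ / (1·√S) = 0.017 × 0.174 / (√0.002) = 0.06614.
Try y = 0.43 m: A R^(2/3) = 0.07663 — too large.
Try y = 0.389 m: A R^(2/3) = 0.06613 — ≈ 0.06614.

y_n = 0.389 m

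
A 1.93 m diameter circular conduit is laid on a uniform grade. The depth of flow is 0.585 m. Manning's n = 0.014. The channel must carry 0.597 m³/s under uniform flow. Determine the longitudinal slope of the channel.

S = 0.00054

For a circular section of diameter D = 1.93 m at depth y = 0.585 m, the central angle is θ = 2 arccos(1 − 2y/D) = 2.332 rad. Then A = (D²/8)(θ − sin θ) = 0.7488 m² and P = Dθ/2 = 2.25 m.
Hydraulic radius R = A/P = 0.7488/2.25 = 0.3327 m.
From Manning's equation, S = [nQ / (1 A R^(2/3))]² = [0.014 × 0.597 / (1 × 0.7488 × 0.3327^(2/3))]² = 0.00054.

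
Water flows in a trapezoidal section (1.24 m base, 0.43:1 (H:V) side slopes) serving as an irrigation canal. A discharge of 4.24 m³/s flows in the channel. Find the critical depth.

y_c = 0.945 m

At critical depth, Q² T / (g A³) = 1, i.e. A³/T = Q²/g = 4.24²/9.81 = 1.833.
Try y = 0.774 m: A³/T = 0.9467 — low.
Try y = 1.06 m: A³/T = 2.699 — high.
Try y = 0.945 m: A³/T = 1.835 — ≈ 1.833.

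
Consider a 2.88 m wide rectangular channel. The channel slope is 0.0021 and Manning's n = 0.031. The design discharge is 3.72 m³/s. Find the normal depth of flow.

y_n = 1.17 m

Manning's equation rearranged: A R^(2/3) = nQ / (1·√S) = 0.031 × 3.72 / (√0.0021) = 2.516.
Trying y = 0.998 m: A R^(2/3) = 2.021 — short.
Trying y = 1.17 m: A R^(2/3) = 2.517 — ≈ 2.516.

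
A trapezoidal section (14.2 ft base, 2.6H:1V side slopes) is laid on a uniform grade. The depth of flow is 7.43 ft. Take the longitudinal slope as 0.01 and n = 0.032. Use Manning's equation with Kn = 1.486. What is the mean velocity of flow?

With bottom width b = 14.2 ft and side slope z = 2.6: A = (b + zy)y = (14.2 + 2.6×7.43)×7.43 = 249 ft²; P = b + 2y√(1+z²) = 14.2 + 2×7.43×2.786 = 55.6 ft.
Hydraulic radius R = A/P = 249/55.6 = 4.48 ft.
From Manning's equation, V = (1.486/n) R^(2/3) S^(1/2) = (1.486/0.032) × 4.48^(2/3) × 0.01^(1/2) = 12.6 ft/s.

V = 12.6 ft/s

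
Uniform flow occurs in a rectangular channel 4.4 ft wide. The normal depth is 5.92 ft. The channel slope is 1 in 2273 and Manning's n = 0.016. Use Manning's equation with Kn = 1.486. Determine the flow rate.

Q = 69.5 ft³/s

Flow area A = b·y = 4.4 × 5.92 = 26.05 ft². Wetted perimeter P = b + 2y = 4.4 + 2×5.92 = 16.24 ft.
Hydraulic radius R = A/P = 26.05/16.24 = 1.604 ft.
Manning's equation: Q = (1.486/n) A R^(2/3) S^(1/2) = (1.486/0.016) × 26.05 × 1.604^(2/3) × 0.0004399^(1/2) = 69.5 ft³/s.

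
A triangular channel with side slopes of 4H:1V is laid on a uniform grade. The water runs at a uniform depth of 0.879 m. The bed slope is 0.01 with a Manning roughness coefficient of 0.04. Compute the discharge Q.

For a triangular section with side slope z = 4: A = zy² = 4×0.879² = 3.091 m²; P = 2y√(1+z²) = 2×0.879×4.123 = 7.248 m.
Hydraulic radius R = A/P = 3.091/7.248 = 0.4264 m.
Manning's equation: Q = (1/n) A R^(2/3) S^(1/2) = (1/0.04) × 3.091 × 0.4264^(2/3) × 0.01^(1/2) = 4.38 m³/s.

Q = 4.38 m³/s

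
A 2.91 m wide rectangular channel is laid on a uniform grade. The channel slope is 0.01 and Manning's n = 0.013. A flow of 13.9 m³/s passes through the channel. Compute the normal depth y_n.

Manning's equation rearranged: A R^(2/3) = nQ / (1·√S) = 0.013 × 13.9 / (√0.01) = 1.807.
At y = 1.15 m: A R^(2/3) = 2.491 — high.
At y = 0.68 m: A R^(2/3) = 1.185 — low.
At y = 0.913 m: A R^(2/3) = 1.807 — matches.

y_n = 0.913 m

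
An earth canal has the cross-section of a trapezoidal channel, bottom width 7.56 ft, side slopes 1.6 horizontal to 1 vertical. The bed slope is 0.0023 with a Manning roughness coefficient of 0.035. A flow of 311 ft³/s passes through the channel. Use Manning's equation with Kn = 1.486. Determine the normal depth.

y_n = 4.89 ft

Manning's equation rearranged: A R^(2/3) = nQ / (1.486·√S) = 0.035 × 311 / (1.486 × √0.0023) = 152.7.
Trying y = 4.02 ft: A R^(2/3) = 102.9 — short.
Trying y = 5.88 ft: A R^(2/3) = 223.5 — over.
Trying y = 4.89 ft: A R^(2/3) = 152.7 — matches.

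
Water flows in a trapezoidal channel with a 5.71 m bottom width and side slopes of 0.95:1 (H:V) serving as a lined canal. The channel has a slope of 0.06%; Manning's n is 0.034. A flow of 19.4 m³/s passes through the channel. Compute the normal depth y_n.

y_n = 2.46 m

Manning's equation rearranged: A R^(2/3) = nQ / (1·√S) = 0.034 × 19.4 / (√0.0006) = 26.93.
Try y = 1.75 m: A R^(2/3) = 14.77 — too small.
Try y = 2.72 m: A R^(2/3) = 32.23 — too large.
Try y = 2.46 m: A R^(2/3) = 26.9 — matches.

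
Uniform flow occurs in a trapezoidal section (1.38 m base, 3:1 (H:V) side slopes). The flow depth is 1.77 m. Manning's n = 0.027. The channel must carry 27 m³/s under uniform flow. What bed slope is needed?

S = 0.00411

With bottom width b = 1.38 m and side slope z = 3: A = (b + zy)y = (1.38 + 3×1.77)×1.77 = 11.84 m²; P = b + 2y√(1+z²) = 1.38 + 2×1.77×3.162 = 12.57 m.
Hydraulic radius R = A/P = 11.84/12.57 = 0.9417 m.
From Manning's equation, S = [nQ / (1 A R^(2/3))]² = [0.027 × 27 / (1 × 11.84 × 0.9417^(2/3))]² = 0.00411.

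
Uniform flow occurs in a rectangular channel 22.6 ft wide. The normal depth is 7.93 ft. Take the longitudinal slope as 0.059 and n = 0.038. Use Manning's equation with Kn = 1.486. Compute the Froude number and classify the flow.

Flow area A = b·y = 22.6 × 7.93 = 179.2 ft². Wetted perimeter P = b + 2y = 22.6 + 2×7.93 = 38.46 ft.
Hydraulic radius R = A/P = 179.2/38.46 = 4.66 ft.
V = (1.486/n) R^(2/3) √S = (1.486/0.038) × 4.66^(2/3) × √0.059 = 26.5 ft/s. Hydraulic depth D_h = A/T = 179.2/22.6 = 7.93 ft.
Froude number Fr = V/√(g·D_h) = 26.5/√(32.2×7.93) = 1.66, which is greater than 1, so the flow is supercritical.

supercritical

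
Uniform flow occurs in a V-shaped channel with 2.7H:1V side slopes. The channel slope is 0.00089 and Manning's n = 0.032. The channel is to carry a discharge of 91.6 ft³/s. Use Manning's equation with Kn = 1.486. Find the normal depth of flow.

y_n = 4.01 ft

Manning's equation rearranged: A R^(2/3) = nQ / (1.486·√S) = 0.032 × 91.6 / (1.486 × √0.00089) = 66.12.
At y = 4.8 ft: A R^(2/3) = 106.8 — too large.
At y = 3.22 ft: A R^(2/3) = 36.84 — too small.
At y = 4.01 ft: A R^(2/3) = 66.14 — close enough.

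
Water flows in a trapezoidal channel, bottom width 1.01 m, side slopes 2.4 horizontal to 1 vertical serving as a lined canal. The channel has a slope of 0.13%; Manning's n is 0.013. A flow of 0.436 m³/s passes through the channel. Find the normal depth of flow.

Manning's equation rearranged: A R^(2/3) = nQ / (1·√S) = 0.013 × 0.436 / (√0.0013) = 0.1572.
Trying y = 0.344 m: A R^(2/3) = 0.234 — over.
Trying y = 0.211 m: A R^(2/3) = 0.09107 — short.
Trying y = 0.281 m: A R^(2/3) = 0.1573 — ≈ 0.1572.

y_n = 0.281 m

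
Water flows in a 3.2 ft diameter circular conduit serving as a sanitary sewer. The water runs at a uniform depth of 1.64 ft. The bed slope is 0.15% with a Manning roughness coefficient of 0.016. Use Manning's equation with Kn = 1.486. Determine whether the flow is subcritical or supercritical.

subcritical

For a circular section of diameter D = 3.2 ft at depth y = 1.64 ft, the central angle is θ = 2 arccos(1 − 2y/D) = 3.192 rad. Then A = (D²/8)(θ − sin θ) = 4.149 ft² and P = Dθ/2 = 5.107 ft.
Hydraulic radius R = A/P = 4.149/5.107 = 0.8125 ft.
V = (1.486/n) R^(2/3) √S = (1.486/0.016) × 0.8125^(2/3) × √0.0015 = 3.132 ft/s. Hydraulic depth D_h = A/T = 4.149/3.199 = 1.297 ft.
Froude number Fr = V/√(g·D_h) = 3.132/√(32.2×1.297) = 0.485, which is less than 1, so the flow is subcritical.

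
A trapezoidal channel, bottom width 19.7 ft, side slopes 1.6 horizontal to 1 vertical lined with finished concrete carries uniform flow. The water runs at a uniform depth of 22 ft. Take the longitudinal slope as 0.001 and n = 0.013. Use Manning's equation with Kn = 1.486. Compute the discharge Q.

Q = 22600 ft³/s

With bottom width b = 19.7 ft and side slope z = 1.6: A = (b + zy)y = (19.7 + 1.6×22)×22 = 1208 ft²; P = b + 2y√(1+z²) = 19.7 + 2×22×1.887 = 102.7 ft.
Hydraulic radius R = A/P = 1208/102.7 = 11.76 ft.
Manning's equation: Q = (1.486/n) A R^(2/3) S^(1/2) = (1.486/0.013) × 1208 × 11.76^(2/3) × 0.001^(1/2) = 22600 ft³/s.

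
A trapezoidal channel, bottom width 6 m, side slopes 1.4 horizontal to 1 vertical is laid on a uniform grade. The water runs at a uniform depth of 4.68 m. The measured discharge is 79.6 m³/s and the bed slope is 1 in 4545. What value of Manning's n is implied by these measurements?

With bottom width b = 6 m and side slope z = 1.4: A = (b + zy)y = (6 + 1.4×4.68)×4.68 = 58.74 m²; P = b + 2y√(1+z²) = 6 + 2×4.68×1.72 = 22.1 m.
Hydraulic radius R = A/P = 58.74/22.1 = 2.658 m.
Rearranging Manning's equation: n = (1/Q) A R^(2/3) S^(1/2) = (1/79.6) × 58.74 × 2.658^(2/3) × √0.00022 = 0.021.

n = 0.021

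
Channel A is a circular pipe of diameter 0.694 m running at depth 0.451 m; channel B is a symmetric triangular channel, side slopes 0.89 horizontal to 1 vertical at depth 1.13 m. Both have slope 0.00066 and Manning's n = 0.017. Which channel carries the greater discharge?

Channel A: For a circular section of diameter D = 0.694 m at depth y = 0.451 m, the central angle is θ = 2 arccos(1 − 2y/D) = 3.75 rad. Then A = (D²/8)(θ − sin θ) = 0.2602 m² and P = Dθ/2 = 1.301 m. Hydraulic radius R = A/P = 0.2602/1.301 = 0.2 m. Q_A = (1/0.017)·0.2602·0.2^(2/3)·√0.00066 = 0.1345 m³/s.
Channel B: For a triangular section with side slope z = 0.89: A = zy² = 0.89×1.13² = 1.136 m²; P = 2y√(1+z²) = 2×1.13×1.339 = 3.025 m. Hydraulic radius R = A/P = 1.136/3.025 = 0.3756 m. Q_B = (1/0.017)·1.136·0.3756^(2/3)·√0.00066 = 0.8941 m³/s.
Q_A = 0.1345 m³/s vs Q_B = 0.8941 m³/s, so channel B carries more.

channel B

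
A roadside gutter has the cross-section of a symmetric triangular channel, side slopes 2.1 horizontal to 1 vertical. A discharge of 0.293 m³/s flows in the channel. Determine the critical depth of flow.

At critical depth, Q² T / (g A³) = 1, i.e. A³/T = Q²/g = 0.293²/9.81 = 0.008751.
At y = 0.406 m: A³/T = 0.02432 — too large.
At y = 0.331 m: A³/T = 0.008761 — matches.

y_c = 0.331 m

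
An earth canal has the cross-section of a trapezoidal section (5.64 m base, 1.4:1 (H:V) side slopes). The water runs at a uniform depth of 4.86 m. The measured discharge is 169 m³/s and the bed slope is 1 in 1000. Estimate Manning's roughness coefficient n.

With bottom width b = 5.64 m and side slope z = 1.4: A = (b + zy)y = (5.64 + 1.4×4.86)×4.86 = 60.48 m²; P = b + 2y√(1+z²) = 5.64 + 2×4.86×1.72 = 22.36 m.
Hydraulic radius R = A/P = 60.48/22.36 = 2.704 m.
Rearranging Manning's equation: n = (1/Q) A R^(2/3) S^(1/2) = (1/169) × 60.48 × 2.704^(2/3) × √0.001 = 0.022.

n = 0.022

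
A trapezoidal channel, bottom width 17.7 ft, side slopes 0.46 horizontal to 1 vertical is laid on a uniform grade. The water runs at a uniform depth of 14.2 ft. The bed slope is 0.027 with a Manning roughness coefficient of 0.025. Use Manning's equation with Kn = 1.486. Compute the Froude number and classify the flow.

supercritical

With bottom width b = 17.7 ft and side slope z = 0.46: A = (b + zy)y = (17.7 + 0.46×14.2)×14.2 = 344.1 ft²; P = b + 2y√(1+z²) = 17.7 + 2×14.2×1.101 = 48.96 ft.
Hydraulic radius R = A/P = 344.1/48.96 = 7.028 ft.
V = (1.486/n) R^(2/3) √S = (1.486/0.025) × 7.028^(2/3) × √0.027 = 35.84 ft/s. Hydraulic depth D_h = A/T = 344.1/30.76 = 11.18 ft.
Froude number Fr = V/√(g·D_h) = 35.84/√(32.2×11.18) = 1.89, which is greater than 1, so the flow is supercritical.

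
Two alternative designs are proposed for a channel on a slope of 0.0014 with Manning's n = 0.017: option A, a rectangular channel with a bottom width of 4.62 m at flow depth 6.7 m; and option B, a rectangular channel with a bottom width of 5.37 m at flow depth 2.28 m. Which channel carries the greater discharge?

Channel A: Flow area A = b·y = 4.62 × 6.7 = 30.95 m². Wetted perimeter P = b + 2y = 4.62 + 2×6.7 = 18.02 m. Hydraulic radius R = A/P = 30.95/18.02 = 1.718 m. Q_A = (1/0.017)·30.95·1.718^(2/3)·√0.0014 = 97.72 m³/s.
Channel B: Flow area A = b·y = 5.37 × 2.28 = 12.24 m². Wetted perimeter P = b + 2y = 5.37 + 2×2.28 = 9.93 m. Hydraulic radius R = A/P = 12.24/9.93 = 1.233 m. Q_B = (1/0.017)·12.24·1.233^(2/3)·√0.0014 = 30.99 m³/s.
Q_A = 97.72 m³/s vs Q_B = 30.99 m³/s, so channel A carries more.

channel A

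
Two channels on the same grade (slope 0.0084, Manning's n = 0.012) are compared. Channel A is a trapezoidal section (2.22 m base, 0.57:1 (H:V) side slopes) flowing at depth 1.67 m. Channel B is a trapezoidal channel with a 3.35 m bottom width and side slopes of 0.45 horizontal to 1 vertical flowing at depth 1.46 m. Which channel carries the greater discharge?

channel B

Channel A: With bottom width b = 2.22 m and side slope z = 0.57: A = (b + zy)y = (2.22 + 0.57×1.67)×1.67 = 5.297 m²; P = b + 2y√(1+z²) = 2.22 + 2×1.67×1.151 = 6.064 m. Hydraulic radius R = A/P = 5.297/6.064 = 0.8735 m. Q_A = (1/0.012)·5.297·0.8735^(2/3)·√0.0084 = 36.97 m³/s.
Channel B: With bottom width b = 3.35 m and side slope z = 0.45: A = (b + zy)y = (3.35 + 0.45×1.46)×1.46 = 5.85 m²; P = b + 2y√(1+z²) = 3.35 + 2×1.46×1.097 = 6.552 m. Hydraulic radius R = A/P = 5.85/6.552 = 0.8929 m. Q_B = (1/0.012)·5.85·0.8929^(2/3)·√0.0084 = 41.43 m³/s.
Q_A = 36.97 m³/s vs Q_B = 41.43 m³/s, so channel B carries more.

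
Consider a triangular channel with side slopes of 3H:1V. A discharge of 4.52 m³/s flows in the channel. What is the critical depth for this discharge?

y_c = 0.857 m

At critical depth, Q² T / (g A³) = 1, i.e. A³/T = Q²/g = 4.52²/9.81 = 2.083.
Trying y = 0.664 m: A³/T = 0.5808 — short.
Trying y = 0.857 m: A³/T = 2.08 — close enough.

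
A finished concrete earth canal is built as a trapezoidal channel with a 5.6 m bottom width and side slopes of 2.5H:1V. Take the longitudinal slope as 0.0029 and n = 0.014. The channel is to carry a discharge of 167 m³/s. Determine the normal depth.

y_n = 2.61 m

Manning's equation rearranged: A R^(2/3) = nQ / (1·√S) = 0.014 × 167 / (√0.0029) = 43.42.
Trying y = 3.12 m: A R^(2/3) = 63.37 — over.
Trying y = 1.83 m: A R^(2/3) = 21.08 — short.
Trying y = 2.61 m: A R^(2/3) = 43.47 — matches.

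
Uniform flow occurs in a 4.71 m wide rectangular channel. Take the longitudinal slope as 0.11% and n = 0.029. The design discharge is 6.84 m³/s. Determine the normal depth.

Manning's equation rearranged: A R^(2/3) = nQ / (1·√S) = 0.029 × 6.84 / (√0.0011) = 5.981.
Trying y = 0.985 m: A R^(2/3) = 3.638 — too small.
Trying y = 1.39 m: A R^(2/3) = 5.985 — close enough.

y_n = 1.39 m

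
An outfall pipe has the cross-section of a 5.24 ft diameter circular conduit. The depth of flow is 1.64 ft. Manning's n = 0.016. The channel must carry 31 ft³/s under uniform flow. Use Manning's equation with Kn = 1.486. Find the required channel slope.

S = 0.0037

For a circular section of diameter D = 5.24 ft at depth y = 1.64 ft, the central angle is θ = 2 arccos(1 − 2y/D) = 2.375 rad. Then A = (D²/8)(θ − sin θ) = 5.77 ft² and P = Dθ/2 = 6.222 ft.
Hydraulic radius R = A/P = 5.77/6.222 = 0.9273 ft.
From Manning's equation, S = [nQ / (1.486 A R^(2/3))]² = [0.016 × 31 / (1.486 × 5.77 × 0.9273^(2/3))]² = 0.0037.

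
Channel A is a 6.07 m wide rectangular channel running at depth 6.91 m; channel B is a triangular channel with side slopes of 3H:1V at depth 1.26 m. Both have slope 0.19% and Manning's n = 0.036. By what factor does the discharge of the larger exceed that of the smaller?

20.4

Channel A: Flow area A = b·y = 6.07 × 6.91 = 41.94 m². Wetted perimeter P = b + 2y = 6.07 + 2×6.91 = 19.89 m. Hydraulic radius R = A/P = 41.94/19.89 = 2.109 m. Q_A = (1/0.036)·41.94·2.109^(2/3)·√0.0019 = 83.51 m³/s.
Channel B: For a triangular section with side slope z = 3: A = zy² = 3×1.26² = 4.763 m²; P = 2y√(1+z²) = 2×1.26×3.162 = 7.969 m. Hydraulic radius R = A/P = 4.763/7.969 = 0.5977 m. Q_B = (1/0.036)·4.763·0.5977^(2/3)·√0.0019 = 4.092 m³/s.
The larger discharge is 83.51 m³/s and the smaller is 4.092 m³/s; the ratio is 20.4.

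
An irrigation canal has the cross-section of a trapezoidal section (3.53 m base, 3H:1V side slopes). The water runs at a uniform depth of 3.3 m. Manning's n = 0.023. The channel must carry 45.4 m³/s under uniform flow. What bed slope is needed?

S = 0.000251

With bottom width b = 3.53 m and side slope z = 3: A = (b + zy)y = (3.53 + 3×3.3)×3.3 = 44.32 m²; P = b + 2y√(1+z²) = 3.53 + 2×3.3×3.162 = 24.4 m.
Hydraulic radius R = A/P = 44.32/24.4 = 1.816 m.
From Manning's equation, S = [nQ / (1 A R^(2/3))]² = [0.023 × 45.4 / (1 × 44.32 × 1.816^(2/3))]² = 0.000251.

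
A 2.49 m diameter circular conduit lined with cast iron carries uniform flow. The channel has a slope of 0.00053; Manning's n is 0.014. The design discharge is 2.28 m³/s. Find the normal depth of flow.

Manning's equation rearranged: A R^(2/3) = nQ / (1·√S) = 0.014 × 2.28 / (√0.00053) = 1.387.
Try y = 1.17 m: A R^(2/3) = 1.595 — over.
Try y = 1.08 m: A R^(2/3) = 1.385 — close enough.

y_n = 1.08 m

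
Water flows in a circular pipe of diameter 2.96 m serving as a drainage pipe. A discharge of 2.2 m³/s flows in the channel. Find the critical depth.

At critical depth, Q² T / (g A³) = 1, i.e. A³/T = Q²/g = 2.2²/9.81 = 0.4934.
Trying y = 0.438 m: A³/T = 0.1216 — short.
Trying y = 0.626 m: A³/T = 0.4942 — ≈ 0.4934.

y_c = 0.626 m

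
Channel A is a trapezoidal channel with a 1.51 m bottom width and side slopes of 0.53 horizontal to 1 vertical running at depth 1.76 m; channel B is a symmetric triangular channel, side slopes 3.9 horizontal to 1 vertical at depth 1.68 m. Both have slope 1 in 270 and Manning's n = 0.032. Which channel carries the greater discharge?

channel B

Channel A: With bottom width b = 1.51 m and side slope z = 0.53: A = (b + zy)y = (1.51 + 0.53×1.76)×1.76 = 4.299 m²; P = b + 2y√(1+z²) = 1.51 + 2×1.76×1.132 = 5.494 m. Hydraulic radius R = A/P = 4.299/5.494 = 0.7826 m. Q_A = (1/0.032)·4.299·0.7826^(2/3)·√0.003704 = 6.944 m³/s.
Channel B: For a triangular section with side slope z = 3.9: A = zy² = 3.9×1.68² = 11.01 m²; P = 2y√(1+z²) = 2×1.68×4.026 = 13.53 m. Hydraulic radius R = A/P = 11.01/13.53 = 0.8137 m. Q_B = (1/0.032)·11.01·0.8137^(2/3)·√0.003704 = 18.25 m³/s.
Q_A = 6.944 m³/s vs Q_B = 18.25 m³/s, so channel B carries more.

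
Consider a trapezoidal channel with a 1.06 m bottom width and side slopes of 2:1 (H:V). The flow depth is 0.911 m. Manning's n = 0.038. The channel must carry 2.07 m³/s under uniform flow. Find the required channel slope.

S = 0.00219

With bottom width b = 1.06 m and side slope z = 2: A = (b + zy)y = (1.06 + 2×0.911)×0.911 = 2.626 m²; P = b + 2y√(1+z²) = 1.06 + 2×0.911×2.236 = 5.134 m.
Hydraulic radius R = A/P = 2.626/5.134 = 0.5114 m.
From Manning's equation, S = [nQ / (1 A R^(2/3))]² = [0.038 × 2.07 / (1 × 2.626 × 0.5114^(2/3))]² = 0.00219.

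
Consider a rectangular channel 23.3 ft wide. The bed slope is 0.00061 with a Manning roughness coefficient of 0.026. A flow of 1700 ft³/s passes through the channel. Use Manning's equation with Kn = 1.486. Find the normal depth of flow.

y_n = 14.8 ft

Manning's equation rearranged: A R^(2/3) = nQ / (1.486·√S) = 0.026 × 1700 / (1.486 × √0.00061) = 1204.
Trying y = 17.8 ft: A R^(2/3) = 1524 — too large.
Trying y = 14.8 ft: A R^(2/3) = 1203 — close enough.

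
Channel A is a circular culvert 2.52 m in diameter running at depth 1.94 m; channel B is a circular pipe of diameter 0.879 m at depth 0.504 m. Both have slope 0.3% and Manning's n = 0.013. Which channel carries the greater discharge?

Channel A: For a circular section of diameter D = 2.52 m at depth y = 1.94 m, the central angle is θ = 2 arccos(1 − 2y/D) = 4.282 rad. Then A = (D²/8)(θ − sin θ) = 4.12 m² and P = Dθ/2 = 5.395 m. Hydraulic radius R = A/P = 4.12/5.395 = 0.7637 m. Q_A = (1/0.013)·4.12·0.7637^(2/3)·√0.003 = 14.5 m³/s.
Channel B: For a circular section of diameter D = 0.879 m at depth y = 0.504 m, the central angle is θ = 2 arccos(1 − 2y/D) = 3.436 rad. Then A = (D²/8)(θ − sin θ) = 0.3599 m² and P = Dθ/2 = 1.51 m. Hydraulic radius R = A/P = 0.3599/1.51 = 0.2383 m. Q_B = (1/0.013)·0.3599·0.2383^(2/3)·√0.003 = 0.5829 m³/s.
Q_A = 14.5 m³/s vs Q_B = 0.5829 m³/s, so channel A carries more.

channel A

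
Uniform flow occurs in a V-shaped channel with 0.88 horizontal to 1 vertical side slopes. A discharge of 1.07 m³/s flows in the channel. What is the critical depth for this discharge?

At critical depth, Q² T / (g A³) = 1, i.e. A³/T = Q²/g = 1.07²/9.81 = 0.1167.
At y = 0.909 m: A³/T = 0.2403 — too large.
At y = 0.787 m: A³/T = 0.1169 — ≈ 0.1167.

y_c = 0.787 m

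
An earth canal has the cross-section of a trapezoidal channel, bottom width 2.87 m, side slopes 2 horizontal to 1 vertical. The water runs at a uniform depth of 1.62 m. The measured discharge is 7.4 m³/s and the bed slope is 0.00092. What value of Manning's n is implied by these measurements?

With bottom width b = 2.87 m and side slope z = 2: A = (b + zy)y = (2.87 + 2×1.62)×1.62 = 9.898 m²; P = b + 2y√(1+z²) = 2.87 + 2×1.62×2.236 = 10.11 m.
Hydraulic radius R = A/P = 9.898/10.11 = 0.9786 m.
Rearranging Manning's equation: n = (1/Q) A R^(2/3) S^(1/2) = (1/7.4) × 9.898 × 0.9786^(2/3) × √0.00092 = 0.04.

n = 0.04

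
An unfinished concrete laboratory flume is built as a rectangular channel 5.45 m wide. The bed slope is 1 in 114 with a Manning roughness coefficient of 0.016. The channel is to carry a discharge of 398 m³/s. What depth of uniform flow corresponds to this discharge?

Manning's equation rearranged: A R^(2/3) = nQ / (1·√S) = 0.016 × 398 / (√0.008772) = 67.99.
At y = 8.47 m: A R^(2/3) = 74.78 — high.
At y = 7.81 m: A R^(2/3) = 68.02 — matches.

y_n = 7.81 m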